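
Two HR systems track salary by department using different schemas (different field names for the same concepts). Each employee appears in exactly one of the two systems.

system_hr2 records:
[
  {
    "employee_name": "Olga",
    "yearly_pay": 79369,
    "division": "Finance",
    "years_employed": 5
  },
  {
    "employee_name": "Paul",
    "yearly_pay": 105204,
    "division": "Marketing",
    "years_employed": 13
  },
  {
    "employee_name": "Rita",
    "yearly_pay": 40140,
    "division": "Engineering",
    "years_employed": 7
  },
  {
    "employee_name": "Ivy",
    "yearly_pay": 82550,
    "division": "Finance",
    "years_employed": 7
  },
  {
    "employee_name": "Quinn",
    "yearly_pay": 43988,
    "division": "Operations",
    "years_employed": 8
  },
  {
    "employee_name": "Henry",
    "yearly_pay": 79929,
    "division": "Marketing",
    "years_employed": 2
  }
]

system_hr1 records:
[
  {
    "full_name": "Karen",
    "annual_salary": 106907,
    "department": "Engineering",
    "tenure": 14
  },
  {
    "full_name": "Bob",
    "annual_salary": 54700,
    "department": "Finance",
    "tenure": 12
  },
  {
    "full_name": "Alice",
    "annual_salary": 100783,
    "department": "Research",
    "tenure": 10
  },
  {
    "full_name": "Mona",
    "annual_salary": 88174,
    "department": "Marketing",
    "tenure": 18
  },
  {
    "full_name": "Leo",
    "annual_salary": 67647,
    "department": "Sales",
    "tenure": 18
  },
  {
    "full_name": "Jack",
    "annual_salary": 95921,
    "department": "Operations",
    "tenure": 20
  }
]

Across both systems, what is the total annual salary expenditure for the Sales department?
67647

Schema mappings:
- "division" (system_hr2) = "department" (system_hr1) = department
- "yearly_pay" (system_hr2) = "annual_salary" (system_hr1) = salary

Sales salaries from system_hr2: 0
Sales salaries from system_hr1: 67647

Total: 0 + 67647 = 67647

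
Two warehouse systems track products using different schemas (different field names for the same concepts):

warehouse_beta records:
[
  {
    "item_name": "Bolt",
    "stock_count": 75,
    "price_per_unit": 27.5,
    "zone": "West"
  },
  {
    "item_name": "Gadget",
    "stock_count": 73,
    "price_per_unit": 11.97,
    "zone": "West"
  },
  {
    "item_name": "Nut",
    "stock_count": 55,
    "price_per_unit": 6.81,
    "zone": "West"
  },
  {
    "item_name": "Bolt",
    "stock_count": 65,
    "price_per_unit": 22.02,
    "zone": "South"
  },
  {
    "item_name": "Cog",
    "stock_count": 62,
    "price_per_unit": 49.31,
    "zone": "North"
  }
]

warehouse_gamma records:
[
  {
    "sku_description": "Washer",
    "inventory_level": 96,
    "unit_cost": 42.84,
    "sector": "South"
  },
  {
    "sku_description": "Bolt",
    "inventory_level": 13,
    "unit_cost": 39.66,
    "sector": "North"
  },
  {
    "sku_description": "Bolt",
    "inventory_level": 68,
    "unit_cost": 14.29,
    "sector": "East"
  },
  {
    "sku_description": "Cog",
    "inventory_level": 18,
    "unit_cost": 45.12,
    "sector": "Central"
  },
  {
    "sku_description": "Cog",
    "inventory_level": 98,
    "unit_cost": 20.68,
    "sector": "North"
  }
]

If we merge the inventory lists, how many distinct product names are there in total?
5

Schema mapping: "item_name" (warehouse_beta) = "sku_description" (warehouse_gamma) = product name

Products in warehouse_beta: ['Bolt', 'Cog', 'Gadget', 'Nut']
Products in warehouse_gamma: ['Bolt', 'Cog', 'Washer']

Union (unique products): ['Bolt', 'Cog', 'Gadget', 'Nut', 'Washer']
Count: 5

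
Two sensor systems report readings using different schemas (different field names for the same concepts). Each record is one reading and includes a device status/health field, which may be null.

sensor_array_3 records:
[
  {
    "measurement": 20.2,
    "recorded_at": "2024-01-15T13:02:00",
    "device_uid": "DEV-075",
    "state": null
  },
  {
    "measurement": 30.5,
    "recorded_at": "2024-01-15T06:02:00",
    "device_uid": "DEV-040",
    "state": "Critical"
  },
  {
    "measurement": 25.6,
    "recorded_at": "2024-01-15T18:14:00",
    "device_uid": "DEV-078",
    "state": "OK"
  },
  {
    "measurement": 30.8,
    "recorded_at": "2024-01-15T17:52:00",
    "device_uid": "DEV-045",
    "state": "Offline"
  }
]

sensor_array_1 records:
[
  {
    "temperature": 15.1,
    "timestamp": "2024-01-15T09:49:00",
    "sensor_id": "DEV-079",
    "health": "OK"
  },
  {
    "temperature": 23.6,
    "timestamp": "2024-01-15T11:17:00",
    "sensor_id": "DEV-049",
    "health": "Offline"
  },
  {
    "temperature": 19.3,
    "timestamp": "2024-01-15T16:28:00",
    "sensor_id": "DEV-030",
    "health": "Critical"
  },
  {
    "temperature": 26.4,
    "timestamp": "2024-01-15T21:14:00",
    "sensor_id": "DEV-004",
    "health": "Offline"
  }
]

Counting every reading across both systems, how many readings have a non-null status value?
7

Schema mapping: "state" (sensor_array_3) = "health" (sensor_array_1) = status

Non-null in sensor_array_3: 3
Non-null in sensor_array_1: 4

Total non-null: 3 + 4 = 7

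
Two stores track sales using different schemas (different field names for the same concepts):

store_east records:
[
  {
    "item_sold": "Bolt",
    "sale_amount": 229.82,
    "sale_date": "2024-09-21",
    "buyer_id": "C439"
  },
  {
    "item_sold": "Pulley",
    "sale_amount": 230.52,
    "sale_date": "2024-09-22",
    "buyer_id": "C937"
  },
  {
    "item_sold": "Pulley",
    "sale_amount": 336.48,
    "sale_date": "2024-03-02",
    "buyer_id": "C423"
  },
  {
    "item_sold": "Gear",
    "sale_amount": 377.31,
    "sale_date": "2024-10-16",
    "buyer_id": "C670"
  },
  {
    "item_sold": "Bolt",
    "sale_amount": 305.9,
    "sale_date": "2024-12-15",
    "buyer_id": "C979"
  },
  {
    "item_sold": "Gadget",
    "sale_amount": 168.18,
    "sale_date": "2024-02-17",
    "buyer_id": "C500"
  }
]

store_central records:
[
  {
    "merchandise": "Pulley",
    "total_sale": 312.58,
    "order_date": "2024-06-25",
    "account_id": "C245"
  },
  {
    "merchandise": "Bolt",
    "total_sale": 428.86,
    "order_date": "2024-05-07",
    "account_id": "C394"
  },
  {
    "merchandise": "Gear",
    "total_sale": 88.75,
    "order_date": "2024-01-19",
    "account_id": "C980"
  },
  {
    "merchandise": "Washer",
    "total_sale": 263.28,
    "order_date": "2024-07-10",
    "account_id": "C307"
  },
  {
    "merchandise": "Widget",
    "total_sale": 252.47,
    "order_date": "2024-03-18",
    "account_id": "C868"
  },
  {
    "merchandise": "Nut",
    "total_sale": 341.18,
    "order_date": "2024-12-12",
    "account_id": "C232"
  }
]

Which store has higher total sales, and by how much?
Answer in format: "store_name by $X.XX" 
store_central by $38.91

Schema mapping: "sale_amount" (store_east) = "total_sale" (store_central) = sale amount

Total for store_east: 1648.21
Total for store_central: 1687.12

Difference: |1648.21 - 1687.12| = 38.91
store_central has higher sales by $38.91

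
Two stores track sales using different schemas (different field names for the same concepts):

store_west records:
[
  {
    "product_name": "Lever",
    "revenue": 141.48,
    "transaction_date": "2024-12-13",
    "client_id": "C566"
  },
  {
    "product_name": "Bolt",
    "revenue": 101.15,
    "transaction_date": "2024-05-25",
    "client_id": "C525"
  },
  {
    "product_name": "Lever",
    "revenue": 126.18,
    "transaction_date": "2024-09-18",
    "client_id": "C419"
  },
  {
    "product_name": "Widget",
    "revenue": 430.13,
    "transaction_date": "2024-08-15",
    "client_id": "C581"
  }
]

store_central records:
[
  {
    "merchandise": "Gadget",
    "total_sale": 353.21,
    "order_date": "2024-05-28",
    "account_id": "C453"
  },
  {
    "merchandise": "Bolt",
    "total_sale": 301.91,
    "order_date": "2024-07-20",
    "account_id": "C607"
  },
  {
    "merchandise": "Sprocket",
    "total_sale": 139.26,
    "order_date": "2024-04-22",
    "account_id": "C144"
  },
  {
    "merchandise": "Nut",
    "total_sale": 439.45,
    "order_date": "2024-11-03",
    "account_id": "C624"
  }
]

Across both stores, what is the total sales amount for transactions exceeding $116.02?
1931.62

Schema mapping: "revenue" (store_west) = "total_sale" (store_central) = sale amount

Sum of sales > $116.02 in store_west: 697.79
Sum of sales > $116.02 in store_central: 1233.83

Total: 697.79 + 1233.83 = 1931.62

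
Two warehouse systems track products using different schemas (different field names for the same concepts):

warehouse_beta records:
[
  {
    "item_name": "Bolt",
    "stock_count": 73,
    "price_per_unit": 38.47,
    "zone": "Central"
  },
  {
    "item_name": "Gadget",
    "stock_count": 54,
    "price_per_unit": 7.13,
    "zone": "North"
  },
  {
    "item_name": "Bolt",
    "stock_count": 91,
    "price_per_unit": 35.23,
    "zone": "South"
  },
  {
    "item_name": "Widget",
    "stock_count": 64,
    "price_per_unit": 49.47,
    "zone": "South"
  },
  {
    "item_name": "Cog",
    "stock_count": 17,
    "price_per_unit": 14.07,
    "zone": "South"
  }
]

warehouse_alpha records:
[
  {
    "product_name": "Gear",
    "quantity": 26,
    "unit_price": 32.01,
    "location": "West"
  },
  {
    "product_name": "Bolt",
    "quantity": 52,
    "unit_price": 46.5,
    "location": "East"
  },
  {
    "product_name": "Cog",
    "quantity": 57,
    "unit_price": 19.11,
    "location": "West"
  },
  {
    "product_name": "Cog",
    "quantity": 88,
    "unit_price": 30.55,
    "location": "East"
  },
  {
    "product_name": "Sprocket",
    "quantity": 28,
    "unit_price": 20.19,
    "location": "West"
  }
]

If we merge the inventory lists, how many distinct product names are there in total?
6

Schema mapping: "item_name" (warehouse_beta) = "product_name" (warehouse_alpha) = product name

Products in warehouse_beta: ['Bolt', 'Cog', 'Gadget', 'Widget']
Products in warehouse_alpha: ['Bolt', 'Cog', 'Gear', 'Sprocket']

Union (unique products): ['Bolt', 'Cog', 'Gadget', 'Gear', 'Sprocket', 'Widget']
Count: 6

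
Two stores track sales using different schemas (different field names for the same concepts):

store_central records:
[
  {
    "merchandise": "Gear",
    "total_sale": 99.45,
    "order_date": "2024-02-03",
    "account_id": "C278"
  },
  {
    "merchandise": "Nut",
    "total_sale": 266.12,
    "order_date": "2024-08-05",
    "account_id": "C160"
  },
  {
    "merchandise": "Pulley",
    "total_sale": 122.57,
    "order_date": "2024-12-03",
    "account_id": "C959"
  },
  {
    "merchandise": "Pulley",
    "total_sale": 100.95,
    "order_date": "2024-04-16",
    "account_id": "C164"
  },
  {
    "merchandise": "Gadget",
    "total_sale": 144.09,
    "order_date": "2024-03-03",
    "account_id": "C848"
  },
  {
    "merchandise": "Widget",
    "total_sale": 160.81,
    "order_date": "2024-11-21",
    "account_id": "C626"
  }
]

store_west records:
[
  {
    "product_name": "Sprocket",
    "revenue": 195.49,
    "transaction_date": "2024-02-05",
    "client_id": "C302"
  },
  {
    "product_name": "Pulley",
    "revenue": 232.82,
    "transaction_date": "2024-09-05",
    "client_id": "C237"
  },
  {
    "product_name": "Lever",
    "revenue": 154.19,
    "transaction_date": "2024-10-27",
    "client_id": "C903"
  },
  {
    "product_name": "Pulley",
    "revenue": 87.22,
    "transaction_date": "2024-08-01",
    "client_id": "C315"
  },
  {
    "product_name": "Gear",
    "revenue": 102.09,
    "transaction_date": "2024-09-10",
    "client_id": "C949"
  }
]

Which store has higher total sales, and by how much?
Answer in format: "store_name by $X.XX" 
store_central by $122.18

Schema mapping: "total_sale" (store_central) = "revenue" (store_west) = sale amount

Total for store_central: 893.99
Total for store_west: 771.81

Difference: |893.99 - 771.81| = 122.18
store_central has higher sales by $122.18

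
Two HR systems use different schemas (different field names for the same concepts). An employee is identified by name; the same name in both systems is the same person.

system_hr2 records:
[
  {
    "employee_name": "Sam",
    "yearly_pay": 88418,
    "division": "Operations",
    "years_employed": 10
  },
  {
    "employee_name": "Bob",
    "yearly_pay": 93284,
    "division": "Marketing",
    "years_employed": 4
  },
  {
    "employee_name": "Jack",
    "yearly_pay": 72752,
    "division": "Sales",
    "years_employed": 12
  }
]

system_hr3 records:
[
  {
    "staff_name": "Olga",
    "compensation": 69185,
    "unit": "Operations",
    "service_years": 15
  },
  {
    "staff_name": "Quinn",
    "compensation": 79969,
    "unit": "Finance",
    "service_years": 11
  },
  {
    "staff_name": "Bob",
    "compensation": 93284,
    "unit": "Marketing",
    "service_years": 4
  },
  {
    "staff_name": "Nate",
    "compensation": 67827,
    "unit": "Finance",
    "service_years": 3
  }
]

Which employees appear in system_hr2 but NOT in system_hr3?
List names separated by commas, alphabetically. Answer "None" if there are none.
Jack, Sam

Schema mapping: "employee_name" (system_hr2) = "staff_name" (system_hr3) = employee name

Names in system_hr2: ['Bob', 'Jack', 'Sam']
Names in system_hr3: ['Bob', 'Nate', 'Olga', 'Quinn']

In system_hr2 but not system_hr3: ['Jack', 'Sam']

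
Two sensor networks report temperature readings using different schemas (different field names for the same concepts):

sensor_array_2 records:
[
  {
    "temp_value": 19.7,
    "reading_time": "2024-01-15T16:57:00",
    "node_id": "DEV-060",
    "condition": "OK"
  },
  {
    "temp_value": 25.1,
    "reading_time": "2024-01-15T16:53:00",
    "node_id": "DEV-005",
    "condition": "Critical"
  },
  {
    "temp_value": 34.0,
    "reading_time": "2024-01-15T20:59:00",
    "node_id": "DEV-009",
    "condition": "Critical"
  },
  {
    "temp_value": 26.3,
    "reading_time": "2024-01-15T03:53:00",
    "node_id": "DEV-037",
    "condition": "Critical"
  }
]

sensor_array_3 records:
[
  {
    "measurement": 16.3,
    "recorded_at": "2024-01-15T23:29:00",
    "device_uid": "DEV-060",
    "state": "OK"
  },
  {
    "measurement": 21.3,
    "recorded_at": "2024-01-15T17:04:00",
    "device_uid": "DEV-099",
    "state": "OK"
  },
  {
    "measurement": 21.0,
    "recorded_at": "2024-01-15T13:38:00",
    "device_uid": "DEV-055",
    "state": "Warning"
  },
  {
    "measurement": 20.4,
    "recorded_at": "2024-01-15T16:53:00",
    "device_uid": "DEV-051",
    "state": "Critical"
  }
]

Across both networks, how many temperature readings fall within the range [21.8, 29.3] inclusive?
2

Schema mapping: "temp_value" (sensor_array_2) = "measurement" (sensor_array_3) = temperature

Readings in [21.8, 29.3] from sensor_array_2: 2
Readings in [21.8, 29.3] from sensor_array_3: 0

Total count: 2 + 0 = 2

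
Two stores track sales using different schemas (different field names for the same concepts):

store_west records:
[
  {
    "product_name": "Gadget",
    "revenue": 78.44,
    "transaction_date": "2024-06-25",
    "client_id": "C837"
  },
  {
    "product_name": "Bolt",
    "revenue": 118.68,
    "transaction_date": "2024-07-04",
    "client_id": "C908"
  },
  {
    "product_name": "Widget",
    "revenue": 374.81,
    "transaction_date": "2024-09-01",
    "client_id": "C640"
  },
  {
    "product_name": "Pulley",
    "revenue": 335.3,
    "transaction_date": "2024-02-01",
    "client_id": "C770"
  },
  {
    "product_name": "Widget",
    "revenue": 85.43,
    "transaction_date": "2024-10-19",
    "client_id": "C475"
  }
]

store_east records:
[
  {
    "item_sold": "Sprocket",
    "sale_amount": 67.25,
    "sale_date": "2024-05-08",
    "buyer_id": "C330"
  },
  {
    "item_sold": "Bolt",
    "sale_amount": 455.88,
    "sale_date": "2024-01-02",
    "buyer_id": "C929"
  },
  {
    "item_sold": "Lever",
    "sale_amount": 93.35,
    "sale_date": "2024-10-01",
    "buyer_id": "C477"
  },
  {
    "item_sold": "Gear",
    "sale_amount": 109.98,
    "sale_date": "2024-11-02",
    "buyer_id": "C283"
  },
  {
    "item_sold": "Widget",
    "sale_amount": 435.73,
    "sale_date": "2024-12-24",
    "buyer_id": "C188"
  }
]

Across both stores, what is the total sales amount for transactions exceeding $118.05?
1720.4

Schema mapping: "revenue" (store_west) = "sale_amount" (store_east) = sale amount

Sum of sales > $118.05 in store_west: 828.79
Sum of sales > $118.05 in store_east: 891.61

Total: 828.79 + 891.61 = 1720.4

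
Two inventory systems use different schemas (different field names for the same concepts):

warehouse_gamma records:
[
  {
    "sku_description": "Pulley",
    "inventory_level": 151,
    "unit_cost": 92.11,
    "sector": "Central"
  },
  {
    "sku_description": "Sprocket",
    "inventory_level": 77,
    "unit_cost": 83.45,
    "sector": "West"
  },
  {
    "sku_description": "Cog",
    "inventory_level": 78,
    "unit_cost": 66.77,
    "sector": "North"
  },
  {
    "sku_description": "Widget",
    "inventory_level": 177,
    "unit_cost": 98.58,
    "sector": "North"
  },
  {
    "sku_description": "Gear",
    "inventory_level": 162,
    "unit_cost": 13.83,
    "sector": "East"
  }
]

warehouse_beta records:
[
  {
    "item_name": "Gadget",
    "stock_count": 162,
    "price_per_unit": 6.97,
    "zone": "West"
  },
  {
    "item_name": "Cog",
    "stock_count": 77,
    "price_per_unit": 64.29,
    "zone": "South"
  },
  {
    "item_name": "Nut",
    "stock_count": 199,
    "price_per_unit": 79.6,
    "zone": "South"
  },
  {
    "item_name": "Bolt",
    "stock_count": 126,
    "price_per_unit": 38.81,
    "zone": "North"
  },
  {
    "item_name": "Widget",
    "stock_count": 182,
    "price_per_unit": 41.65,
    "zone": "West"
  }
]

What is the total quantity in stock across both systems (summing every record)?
1391

To reconcile these schemas, identify the field holding the quantity in stock in each system:
1. In warehouse_gamma it is "inventory_level"
2. In warehouse_beta it is "stock_count"

From warehouse_gamma: 151 + 77 + 78 + 177 + 162 = 645
From warehouse_beta: 162 + 77 + 199 + 126 + 182 = 746

Total: 645 + 746 = 1391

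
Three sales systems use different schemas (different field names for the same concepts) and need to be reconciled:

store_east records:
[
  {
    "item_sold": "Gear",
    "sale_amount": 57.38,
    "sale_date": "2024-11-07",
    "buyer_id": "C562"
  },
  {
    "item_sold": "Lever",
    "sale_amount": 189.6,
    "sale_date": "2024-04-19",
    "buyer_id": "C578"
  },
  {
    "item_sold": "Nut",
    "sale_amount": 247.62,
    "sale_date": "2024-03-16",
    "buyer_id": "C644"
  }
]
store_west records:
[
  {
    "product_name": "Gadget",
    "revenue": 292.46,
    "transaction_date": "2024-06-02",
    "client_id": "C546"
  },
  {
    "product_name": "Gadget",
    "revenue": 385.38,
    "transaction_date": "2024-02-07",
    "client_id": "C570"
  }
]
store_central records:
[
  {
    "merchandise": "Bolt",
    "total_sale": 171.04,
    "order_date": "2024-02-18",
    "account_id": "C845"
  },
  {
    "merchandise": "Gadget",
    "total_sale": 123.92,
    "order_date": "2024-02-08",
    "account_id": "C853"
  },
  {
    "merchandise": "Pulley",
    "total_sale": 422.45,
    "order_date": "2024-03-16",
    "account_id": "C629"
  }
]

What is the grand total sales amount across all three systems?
1889.85

Schema reconciliation - all amount fields map to sale amount:

store_east (sale_amount): 494.6
store_west (revenue): 677.84
store_central (total_sale): 717.41

Grand total: 1889.85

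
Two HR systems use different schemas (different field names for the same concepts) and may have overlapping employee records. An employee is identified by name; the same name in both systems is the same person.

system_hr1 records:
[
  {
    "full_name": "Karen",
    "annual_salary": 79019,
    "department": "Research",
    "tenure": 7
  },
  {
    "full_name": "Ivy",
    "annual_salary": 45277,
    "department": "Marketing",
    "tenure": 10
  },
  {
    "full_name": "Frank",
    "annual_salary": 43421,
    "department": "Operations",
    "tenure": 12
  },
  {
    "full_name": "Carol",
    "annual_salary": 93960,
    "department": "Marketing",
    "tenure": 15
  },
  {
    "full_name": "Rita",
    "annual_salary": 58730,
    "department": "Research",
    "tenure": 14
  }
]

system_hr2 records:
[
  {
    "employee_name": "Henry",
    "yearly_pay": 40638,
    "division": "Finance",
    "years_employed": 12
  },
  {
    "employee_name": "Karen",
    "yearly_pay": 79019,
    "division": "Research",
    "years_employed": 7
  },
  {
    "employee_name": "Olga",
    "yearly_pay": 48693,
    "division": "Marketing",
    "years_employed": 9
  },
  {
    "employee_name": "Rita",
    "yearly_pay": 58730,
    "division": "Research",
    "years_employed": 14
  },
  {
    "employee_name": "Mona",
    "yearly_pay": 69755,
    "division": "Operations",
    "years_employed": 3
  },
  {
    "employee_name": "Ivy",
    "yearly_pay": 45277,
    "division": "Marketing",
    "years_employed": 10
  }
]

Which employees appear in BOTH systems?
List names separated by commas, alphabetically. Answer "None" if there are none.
Ivy, Karen, Rita

Schema mapping: "full_name" (system_hr1) = "employee_name" (system_hr2) = employee name

Names in system_hr1: ['Carol', 'Frank', 'Ivy', 'Karen', 'Rita']
Names in system_hr2: ['Henry', 'Ivy', 'Karen', 'Mona', 'Olga', 'Rita']

Intersection: ['Ivy', 'Karen', 'Rita']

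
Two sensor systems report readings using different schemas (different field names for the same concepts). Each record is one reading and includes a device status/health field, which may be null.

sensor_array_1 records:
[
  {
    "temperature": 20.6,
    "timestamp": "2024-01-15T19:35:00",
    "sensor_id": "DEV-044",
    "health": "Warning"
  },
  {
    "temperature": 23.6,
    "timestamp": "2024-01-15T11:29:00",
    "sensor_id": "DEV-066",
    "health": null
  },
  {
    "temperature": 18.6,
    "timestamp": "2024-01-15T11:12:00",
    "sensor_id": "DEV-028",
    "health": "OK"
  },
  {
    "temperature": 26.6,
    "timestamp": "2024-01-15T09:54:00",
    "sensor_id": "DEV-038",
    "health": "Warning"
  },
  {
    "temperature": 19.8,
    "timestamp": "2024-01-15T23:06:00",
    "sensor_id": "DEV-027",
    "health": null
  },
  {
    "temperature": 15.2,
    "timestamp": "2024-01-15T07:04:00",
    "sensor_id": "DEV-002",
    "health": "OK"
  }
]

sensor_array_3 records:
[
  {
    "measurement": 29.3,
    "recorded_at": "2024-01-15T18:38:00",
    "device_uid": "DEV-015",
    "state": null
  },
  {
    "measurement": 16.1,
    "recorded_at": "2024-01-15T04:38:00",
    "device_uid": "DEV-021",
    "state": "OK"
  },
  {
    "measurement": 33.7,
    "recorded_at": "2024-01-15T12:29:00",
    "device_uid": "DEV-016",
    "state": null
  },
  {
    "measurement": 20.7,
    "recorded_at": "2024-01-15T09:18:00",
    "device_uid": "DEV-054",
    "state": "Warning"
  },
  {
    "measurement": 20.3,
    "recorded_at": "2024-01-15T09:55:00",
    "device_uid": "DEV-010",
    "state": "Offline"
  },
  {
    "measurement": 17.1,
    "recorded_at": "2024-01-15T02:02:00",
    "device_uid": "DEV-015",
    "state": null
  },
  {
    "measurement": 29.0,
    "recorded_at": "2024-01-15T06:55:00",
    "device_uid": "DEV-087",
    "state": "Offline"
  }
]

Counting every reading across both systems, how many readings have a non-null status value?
8

Schema mapping: "health" (sensor_array_1) = "state" (sensor_array_3) = status

Non-null in sensor_array_1: 4
Non-null in sensor_array_3: 4

Total non-null: 4 + 4 = 8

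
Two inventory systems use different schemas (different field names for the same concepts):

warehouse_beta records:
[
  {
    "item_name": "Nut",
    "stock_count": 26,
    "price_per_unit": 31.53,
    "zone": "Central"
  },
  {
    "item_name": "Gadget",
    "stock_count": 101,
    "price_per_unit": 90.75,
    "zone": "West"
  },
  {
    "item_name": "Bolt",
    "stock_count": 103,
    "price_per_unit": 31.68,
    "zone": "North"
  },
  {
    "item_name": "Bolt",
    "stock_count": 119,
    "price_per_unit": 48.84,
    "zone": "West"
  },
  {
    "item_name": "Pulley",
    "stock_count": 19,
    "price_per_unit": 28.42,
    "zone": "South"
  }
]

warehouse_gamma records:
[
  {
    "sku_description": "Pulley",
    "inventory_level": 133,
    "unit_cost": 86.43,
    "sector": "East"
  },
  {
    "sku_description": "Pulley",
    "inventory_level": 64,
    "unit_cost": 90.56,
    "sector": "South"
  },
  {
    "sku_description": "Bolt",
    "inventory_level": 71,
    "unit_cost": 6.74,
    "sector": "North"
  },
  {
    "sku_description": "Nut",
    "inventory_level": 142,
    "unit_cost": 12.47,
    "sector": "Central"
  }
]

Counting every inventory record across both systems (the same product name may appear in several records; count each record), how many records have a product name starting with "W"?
0

Schema mapping: "item_name" (warehouse_beta) = "sku_description" (warehouse_gamma) = product name

Records with product name starting with "W" in warehouse_beta: 0
Records with product name starting with "W" in warehouse_gamma: 0

Total: 0 + 0 = 0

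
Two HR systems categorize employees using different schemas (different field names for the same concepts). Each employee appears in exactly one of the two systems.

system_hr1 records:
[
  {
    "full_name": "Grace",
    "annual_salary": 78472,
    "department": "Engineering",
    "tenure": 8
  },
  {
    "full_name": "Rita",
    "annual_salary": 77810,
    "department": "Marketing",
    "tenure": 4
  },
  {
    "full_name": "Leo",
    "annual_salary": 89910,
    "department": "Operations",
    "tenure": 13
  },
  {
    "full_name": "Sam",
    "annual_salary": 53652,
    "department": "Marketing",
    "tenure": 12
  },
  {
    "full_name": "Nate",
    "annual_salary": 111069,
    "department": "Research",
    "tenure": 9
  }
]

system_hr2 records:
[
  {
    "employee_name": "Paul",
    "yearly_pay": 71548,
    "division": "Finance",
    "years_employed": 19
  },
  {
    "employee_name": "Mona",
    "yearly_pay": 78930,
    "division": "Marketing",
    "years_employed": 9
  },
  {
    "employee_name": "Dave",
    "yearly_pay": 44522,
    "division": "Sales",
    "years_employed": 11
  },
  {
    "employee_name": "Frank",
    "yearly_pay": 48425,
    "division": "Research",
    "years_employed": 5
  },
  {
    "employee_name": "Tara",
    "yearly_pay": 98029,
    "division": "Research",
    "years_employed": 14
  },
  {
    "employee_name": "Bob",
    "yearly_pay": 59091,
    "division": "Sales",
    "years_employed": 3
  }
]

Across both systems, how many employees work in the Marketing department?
3

Schema mapping: "department" (system_hr1) = "division" (system_hr2) = department

Marketing employees in system_hr1: 2
Marketing employees in system_hr2: 1

Total in Marketing: 2 + 1 = 3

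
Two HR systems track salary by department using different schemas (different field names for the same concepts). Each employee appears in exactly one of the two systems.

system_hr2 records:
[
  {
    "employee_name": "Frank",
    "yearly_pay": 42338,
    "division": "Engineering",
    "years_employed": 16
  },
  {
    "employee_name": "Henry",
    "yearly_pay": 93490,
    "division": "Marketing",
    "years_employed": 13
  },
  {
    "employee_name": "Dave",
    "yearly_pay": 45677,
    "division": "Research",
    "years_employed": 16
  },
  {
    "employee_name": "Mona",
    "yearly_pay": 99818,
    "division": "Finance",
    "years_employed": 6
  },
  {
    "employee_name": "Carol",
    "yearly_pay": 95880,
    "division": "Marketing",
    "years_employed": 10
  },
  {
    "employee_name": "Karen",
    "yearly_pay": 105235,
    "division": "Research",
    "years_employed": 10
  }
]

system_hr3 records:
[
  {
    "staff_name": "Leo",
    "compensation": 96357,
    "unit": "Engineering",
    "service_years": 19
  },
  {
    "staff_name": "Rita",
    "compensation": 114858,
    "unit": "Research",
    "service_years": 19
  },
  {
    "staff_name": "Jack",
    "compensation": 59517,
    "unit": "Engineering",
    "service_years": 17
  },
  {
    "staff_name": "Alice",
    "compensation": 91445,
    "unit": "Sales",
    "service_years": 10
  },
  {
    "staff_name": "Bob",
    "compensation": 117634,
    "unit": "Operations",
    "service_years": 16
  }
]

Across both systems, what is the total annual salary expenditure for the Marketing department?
189370

Schema mappings:
- "division" (system_hr2) = "unit" (system_hr3) = department
- "yearly_pay" (system_hr2) = "compensation" (system_hr3) = salary

Marketing salaries from system_hr2: 189370
Marketing salaries from system_hr3: 0

Total: 189370 + 0 = 189370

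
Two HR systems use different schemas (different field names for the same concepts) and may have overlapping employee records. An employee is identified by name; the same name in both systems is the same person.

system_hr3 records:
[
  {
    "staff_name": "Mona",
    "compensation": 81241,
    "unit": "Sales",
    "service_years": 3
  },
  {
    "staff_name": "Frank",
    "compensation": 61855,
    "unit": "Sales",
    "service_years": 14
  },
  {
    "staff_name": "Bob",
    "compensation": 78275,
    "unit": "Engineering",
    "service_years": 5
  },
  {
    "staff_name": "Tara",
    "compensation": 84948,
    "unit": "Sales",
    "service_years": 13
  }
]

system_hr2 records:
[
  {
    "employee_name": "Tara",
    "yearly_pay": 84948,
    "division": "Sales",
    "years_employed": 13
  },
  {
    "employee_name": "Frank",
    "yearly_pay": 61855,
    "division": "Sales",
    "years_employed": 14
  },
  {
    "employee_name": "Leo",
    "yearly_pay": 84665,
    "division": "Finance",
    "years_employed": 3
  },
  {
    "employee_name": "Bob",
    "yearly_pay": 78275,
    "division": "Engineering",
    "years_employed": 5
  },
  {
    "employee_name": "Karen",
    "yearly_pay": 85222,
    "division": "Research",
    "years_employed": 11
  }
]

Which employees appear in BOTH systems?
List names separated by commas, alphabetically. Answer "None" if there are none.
Bob, Frank, Tara

Schema mapping: "staff_name" (system_hr3) = "employee_name" (system_hr2) = employee name

Names in system_hr3: ['Bob', 'Frank', 'Mona', 'Tara']
Names in system_hr2: ['Bob', 'Frank', 'Karen', 'Leo', 'Tara']

Intersection: ['Bob', 'Frank', 'Tara']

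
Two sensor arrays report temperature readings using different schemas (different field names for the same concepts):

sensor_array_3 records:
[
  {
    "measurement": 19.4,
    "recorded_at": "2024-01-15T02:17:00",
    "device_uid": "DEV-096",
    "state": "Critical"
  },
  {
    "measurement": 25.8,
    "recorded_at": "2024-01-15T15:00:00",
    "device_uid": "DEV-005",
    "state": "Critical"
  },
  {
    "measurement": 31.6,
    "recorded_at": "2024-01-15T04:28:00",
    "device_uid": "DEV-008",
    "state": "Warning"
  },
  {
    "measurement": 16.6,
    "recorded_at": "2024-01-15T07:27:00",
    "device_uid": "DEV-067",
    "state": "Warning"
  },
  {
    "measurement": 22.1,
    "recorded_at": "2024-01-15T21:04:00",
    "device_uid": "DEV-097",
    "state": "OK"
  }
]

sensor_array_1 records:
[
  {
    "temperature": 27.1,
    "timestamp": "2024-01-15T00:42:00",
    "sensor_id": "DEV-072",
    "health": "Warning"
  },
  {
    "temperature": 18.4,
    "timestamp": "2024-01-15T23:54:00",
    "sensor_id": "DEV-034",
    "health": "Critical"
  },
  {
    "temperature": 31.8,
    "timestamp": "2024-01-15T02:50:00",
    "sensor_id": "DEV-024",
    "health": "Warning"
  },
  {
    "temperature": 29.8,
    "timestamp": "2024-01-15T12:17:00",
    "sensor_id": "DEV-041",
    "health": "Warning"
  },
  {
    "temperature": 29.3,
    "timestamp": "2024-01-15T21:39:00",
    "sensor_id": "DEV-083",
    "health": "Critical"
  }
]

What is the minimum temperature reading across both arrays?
16.6

Schema mapping: "measurement" (sensor_array_3) = "temperature" (sensor_array_1) = temperature reading

Minimum in sensor_array_3: 16.6
Minimum in sensor_array_1: 18.4

Overall minimum: min(16.6, 18.4) = 16.6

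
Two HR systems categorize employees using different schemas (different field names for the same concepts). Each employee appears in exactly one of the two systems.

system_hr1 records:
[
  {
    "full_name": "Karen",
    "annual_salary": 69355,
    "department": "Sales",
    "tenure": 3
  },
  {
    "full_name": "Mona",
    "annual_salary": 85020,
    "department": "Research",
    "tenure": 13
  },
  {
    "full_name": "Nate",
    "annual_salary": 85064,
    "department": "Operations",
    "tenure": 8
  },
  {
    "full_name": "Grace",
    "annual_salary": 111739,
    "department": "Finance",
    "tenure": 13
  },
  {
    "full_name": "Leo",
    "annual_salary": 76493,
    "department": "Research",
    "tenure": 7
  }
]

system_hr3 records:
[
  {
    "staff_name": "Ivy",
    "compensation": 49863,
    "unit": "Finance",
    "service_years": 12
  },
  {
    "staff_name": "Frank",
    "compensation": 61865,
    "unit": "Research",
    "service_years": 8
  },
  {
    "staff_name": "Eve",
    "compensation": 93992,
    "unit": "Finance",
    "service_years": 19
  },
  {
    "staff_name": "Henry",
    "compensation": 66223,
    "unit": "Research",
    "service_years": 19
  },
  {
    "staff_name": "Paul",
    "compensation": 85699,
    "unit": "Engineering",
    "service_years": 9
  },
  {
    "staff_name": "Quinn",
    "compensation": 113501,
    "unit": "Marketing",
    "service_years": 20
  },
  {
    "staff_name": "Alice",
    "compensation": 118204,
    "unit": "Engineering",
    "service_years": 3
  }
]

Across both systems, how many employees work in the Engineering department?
2

Schema mapping: "department" (system_hr1) = "unit" (system_hr3) = department

Engineering employees in system_hr1: 0
Engineering employees in system_hr3: 2

Total in Engineering: 0 + 2 = 2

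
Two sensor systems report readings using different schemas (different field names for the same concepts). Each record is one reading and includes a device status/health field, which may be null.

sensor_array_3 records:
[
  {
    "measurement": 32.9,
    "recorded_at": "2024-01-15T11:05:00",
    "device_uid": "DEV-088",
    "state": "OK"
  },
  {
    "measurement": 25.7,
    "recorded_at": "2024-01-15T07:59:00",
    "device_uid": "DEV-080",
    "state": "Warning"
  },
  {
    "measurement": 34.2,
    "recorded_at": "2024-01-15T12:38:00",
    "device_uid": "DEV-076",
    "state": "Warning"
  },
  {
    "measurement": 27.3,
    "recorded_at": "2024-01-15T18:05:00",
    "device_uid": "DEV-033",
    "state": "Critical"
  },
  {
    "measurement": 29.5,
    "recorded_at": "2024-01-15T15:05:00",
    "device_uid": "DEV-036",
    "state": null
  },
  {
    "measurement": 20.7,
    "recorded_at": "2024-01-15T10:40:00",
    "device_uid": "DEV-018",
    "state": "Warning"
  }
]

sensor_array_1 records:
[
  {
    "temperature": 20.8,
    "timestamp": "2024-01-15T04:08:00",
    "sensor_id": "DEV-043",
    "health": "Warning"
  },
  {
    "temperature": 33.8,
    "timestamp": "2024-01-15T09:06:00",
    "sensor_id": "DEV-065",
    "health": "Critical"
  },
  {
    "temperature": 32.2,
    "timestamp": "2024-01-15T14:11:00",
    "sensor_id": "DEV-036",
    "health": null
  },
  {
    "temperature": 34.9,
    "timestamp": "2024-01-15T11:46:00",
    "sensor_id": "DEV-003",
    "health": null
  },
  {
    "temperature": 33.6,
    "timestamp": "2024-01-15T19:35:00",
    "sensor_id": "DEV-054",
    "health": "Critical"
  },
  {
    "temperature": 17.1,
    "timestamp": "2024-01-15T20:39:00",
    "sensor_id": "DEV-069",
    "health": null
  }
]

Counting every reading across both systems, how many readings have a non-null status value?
8

Schema mapping: "state" (sensor_array_3) = "health" (sensor_array_1) = status

Non-null in sensor_array_3: 5
Non-null in sensor_array_1: 3

Total non-null: 5 + 3 = 8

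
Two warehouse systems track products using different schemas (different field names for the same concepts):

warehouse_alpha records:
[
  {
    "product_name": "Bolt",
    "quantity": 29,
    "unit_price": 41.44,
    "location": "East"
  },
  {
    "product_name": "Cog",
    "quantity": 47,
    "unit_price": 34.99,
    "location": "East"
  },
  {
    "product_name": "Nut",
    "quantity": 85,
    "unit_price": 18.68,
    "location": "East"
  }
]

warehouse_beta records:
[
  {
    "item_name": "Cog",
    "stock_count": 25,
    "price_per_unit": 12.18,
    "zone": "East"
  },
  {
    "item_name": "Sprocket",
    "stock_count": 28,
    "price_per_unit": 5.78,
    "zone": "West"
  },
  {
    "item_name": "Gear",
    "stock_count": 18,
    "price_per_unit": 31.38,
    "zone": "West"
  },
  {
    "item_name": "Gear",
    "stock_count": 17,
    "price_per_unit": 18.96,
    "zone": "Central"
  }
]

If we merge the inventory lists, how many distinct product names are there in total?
5

Schema mapping: "product_name" (warehouse_alpha) = "item_name" (warehouse_beta) = product name

Products in warehouse_alpha: ['Bolt', 'Cog', 'Nut']
Products in warehouse_beta: ['Cog', 'Gear', 'Sprocket']

Union (unique products): ['Bolt', 'Cog', 'Gear', 'Nut', 'Sprocket']
Count: 5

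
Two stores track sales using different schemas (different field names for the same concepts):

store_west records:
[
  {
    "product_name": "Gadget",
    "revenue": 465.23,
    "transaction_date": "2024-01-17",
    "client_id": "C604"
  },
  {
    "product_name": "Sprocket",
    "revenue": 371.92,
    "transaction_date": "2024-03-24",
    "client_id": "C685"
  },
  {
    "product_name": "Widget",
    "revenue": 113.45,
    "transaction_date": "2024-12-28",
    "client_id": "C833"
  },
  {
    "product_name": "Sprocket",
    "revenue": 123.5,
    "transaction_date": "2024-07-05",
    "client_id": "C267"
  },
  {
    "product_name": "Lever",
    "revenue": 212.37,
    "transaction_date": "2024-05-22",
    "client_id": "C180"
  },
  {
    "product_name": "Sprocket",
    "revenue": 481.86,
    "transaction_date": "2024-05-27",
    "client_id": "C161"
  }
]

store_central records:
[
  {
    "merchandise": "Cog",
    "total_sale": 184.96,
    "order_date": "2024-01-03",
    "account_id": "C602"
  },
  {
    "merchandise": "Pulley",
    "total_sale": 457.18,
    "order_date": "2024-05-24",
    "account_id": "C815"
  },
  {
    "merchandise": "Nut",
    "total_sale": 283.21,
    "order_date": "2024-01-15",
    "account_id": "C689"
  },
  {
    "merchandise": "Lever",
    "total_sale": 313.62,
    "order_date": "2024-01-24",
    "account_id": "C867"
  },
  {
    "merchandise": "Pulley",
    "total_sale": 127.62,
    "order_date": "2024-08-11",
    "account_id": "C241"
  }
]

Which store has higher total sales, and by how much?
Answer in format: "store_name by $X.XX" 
store_west by $401.74

Schema mapping: "revenue" (store_west) = "total_sale" (store_central) = sale amount

Total for store_west: 1768.33
Total for store_central: 1366.59

Difference: |1768.33 - 1366.59| = 401.74
store_west has higher sales by $401.74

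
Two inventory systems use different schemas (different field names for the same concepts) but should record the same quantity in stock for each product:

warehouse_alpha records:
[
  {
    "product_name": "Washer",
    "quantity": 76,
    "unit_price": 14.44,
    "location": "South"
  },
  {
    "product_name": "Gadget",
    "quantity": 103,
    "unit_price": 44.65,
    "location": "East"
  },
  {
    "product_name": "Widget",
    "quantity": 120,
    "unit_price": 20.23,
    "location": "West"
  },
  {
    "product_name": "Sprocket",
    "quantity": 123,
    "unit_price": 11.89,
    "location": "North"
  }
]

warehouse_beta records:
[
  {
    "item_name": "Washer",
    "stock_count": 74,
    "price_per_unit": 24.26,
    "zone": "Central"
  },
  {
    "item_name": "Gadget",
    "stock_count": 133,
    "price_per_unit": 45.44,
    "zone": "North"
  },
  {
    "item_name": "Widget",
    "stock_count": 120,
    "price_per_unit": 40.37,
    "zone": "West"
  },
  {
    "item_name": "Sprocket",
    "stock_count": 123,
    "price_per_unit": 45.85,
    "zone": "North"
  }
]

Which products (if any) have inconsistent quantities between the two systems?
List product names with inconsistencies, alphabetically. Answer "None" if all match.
Gadget, Washer

Schema mappings:
- "product_name" (warehouse_alpha) = "item_name" (warehouse_beta) = product name
- "quantity" (warehouse_alpha) = "stock_count" (warehouse_beta) = quantity

Comparison:
  Washer: 76 vs 74 - MISMATCH
  Gadget: 103 vs 133 - MISMATCH
  Widget: 120 vs 120 - MATCH
  Sprocket: 123 vs 123 - MATCH

Products with inconsistencies: Gadget, Washer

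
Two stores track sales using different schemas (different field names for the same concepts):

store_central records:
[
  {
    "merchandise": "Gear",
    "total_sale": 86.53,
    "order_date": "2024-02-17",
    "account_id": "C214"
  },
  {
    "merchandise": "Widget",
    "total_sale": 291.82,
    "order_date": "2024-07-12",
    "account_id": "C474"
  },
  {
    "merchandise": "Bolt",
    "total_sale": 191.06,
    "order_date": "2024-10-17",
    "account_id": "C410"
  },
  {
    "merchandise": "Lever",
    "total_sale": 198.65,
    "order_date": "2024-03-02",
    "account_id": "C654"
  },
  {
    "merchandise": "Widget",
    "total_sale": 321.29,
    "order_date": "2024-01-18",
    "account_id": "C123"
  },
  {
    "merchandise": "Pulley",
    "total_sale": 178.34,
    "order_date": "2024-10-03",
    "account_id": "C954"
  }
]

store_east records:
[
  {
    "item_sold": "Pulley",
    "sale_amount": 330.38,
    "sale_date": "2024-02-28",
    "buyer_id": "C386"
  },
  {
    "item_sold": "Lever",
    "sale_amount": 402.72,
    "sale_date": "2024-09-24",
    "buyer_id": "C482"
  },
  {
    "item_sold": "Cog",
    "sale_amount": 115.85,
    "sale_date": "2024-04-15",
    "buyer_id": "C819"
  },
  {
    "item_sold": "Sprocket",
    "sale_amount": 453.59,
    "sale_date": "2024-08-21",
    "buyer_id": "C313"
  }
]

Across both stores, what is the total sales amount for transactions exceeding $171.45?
2367.85

Schema mapping: "total_sale" (store_central) = "sale_amount" (store_east) = sale amount

Sum of sales > $171.45 in store_central: 1181.16
Sum of sales > $171.45 in store_east: 1186.69

Total: 1181.16 + 1186.69 = 2367.85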